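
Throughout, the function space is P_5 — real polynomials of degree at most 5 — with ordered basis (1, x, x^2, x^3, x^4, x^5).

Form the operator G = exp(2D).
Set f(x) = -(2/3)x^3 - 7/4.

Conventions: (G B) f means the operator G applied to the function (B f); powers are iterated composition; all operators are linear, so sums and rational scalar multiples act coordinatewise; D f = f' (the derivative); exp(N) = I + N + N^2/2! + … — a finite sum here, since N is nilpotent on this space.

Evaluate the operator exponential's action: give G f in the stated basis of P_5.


order-1 term: -4x^2
order-2 term: -8x
order-3 term: -16/3
the series for exp(2D) f terminates at order 3
exp(2D) f = -(2/3)x^3 - 4x^2 - 8x - 85/12

the image equals g(x) = -(2/3)x^3 - 4x^2 - 8x - 85/12


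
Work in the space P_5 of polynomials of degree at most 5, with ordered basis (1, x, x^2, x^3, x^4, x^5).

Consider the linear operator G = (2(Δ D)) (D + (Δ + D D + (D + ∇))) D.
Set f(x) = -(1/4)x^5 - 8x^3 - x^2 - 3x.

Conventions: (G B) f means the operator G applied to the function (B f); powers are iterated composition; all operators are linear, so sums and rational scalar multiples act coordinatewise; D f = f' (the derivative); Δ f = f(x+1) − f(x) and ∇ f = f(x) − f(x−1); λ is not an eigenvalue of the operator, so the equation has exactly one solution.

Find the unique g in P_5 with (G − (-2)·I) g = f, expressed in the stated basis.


write g with unknown coordinates in the stated basis and equate coefficients in (G − (-2)·I) g = f
solving from the highest basis element down gives g = -(1/8)x^5 - 4x^3 - (1/2)x^2 + (117/2)x + 45
check: G g = -120x - 90
so G g − (-2)·g = -(1/4)x^5 - 8x^3 - x^2 - 3x = f ✓

the image equals g(x) = -(1/8)x^5 - 4x^3 - (1/2)x^2 + (117/2)x + 45


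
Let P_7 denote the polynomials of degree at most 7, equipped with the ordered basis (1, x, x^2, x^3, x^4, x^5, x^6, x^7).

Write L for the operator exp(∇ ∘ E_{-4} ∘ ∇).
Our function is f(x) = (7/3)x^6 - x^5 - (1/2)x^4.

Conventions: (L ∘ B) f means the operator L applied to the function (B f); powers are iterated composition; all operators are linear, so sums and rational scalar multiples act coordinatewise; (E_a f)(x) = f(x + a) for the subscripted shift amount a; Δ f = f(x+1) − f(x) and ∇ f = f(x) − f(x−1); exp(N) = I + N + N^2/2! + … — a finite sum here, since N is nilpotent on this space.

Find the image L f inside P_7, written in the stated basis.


order-1 term: 70x^4 - 1420x^3 + 10864x^2 - 37150x + 143711/3
order-2 term: 420x^2 - 8460x + 42734
order-3 term: 280
the series for exp(∇ ∘ E_{-4} ∘ ∇) f terminates at order 3
exp(∇ ∘ E_{-4} ∘ ∇) f = (7/3)x^6 - x^5 + (139/2)x^4 - 1420x^3 + 11284x^2 - 45610x + 272753/3

the image equals g(x) = (7/3)x^6 - x^5 + (139/2)x^4 - 1420x^3 + 11284x^2 - 45610x + 272753/3


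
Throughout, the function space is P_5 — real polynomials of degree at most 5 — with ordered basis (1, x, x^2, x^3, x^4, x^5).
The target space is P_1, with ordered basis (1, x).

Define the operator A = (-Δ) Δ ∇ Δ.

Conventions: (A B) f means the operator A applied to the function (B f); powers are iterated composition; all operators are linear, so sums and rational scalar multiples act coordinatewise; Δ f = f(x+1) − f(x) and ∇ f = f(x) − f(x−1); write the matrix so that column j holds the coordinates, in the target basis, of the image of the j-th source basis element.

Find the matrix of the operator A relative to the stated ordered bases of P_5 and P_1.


image of 1: 0
image of x: 0
image of x^2: 0
image of x^3: 0
image of x^4: -24
image of x^5: -120x - 120
each image's coordinates form column j of the matrix

the matrix is [[0, 0, 0, 0, -24, -120]; [0, 0, 0, 0, 0, -120]] (rows listed top to bottom)


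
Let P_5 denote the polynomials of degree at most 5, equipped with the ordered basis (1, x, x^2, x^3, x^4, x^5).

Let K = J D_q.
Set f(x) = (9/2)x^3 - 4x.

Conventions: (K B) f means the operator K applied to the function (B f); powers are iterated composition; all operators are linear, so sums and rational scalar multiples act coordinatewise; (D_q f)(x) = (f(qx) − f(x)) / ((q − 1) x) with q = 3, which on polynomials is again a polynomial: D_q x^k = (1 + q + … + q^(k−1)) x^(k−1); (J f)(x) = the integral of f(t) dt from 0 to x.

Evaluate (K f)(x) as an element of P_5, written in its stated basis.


the image equals g(x) = (39/2)x^3 - 4x

D_q f = (117/2)x^2 - 4
J D_q f = (39/2)x^3 - 4x


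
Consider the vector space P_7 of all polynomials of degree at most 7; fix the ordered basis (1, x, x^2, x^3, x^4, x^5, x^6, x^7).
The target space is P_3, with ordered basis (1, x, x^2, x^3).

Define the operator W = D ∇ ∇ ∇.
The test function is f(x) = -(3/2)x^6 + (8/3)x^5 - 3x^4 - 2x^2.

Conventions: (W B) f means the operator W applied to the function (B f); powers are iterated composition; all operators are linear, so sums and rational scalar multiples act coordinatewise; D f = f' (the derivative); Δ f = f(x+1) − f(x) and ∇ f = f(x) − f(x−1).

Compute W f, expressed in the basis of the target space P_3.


∇ f = -9x^5 + (215/6)x^4 - (206/3)x^3 + (403/6)x^2 - (115/3)x + 55/6
∇ ∇ f = -45x^4 + (700/3)x^3 - 511x^2 + (1586/3)x - 219
∇ (∇ ∇) f = -180x^3 + 970x^2 - 1902x + 1318
D ∇ (∇ ∇) f = -540x^2 + 1940x - 1902

the result is g(x) = -540x^2 + 1940x - 1902


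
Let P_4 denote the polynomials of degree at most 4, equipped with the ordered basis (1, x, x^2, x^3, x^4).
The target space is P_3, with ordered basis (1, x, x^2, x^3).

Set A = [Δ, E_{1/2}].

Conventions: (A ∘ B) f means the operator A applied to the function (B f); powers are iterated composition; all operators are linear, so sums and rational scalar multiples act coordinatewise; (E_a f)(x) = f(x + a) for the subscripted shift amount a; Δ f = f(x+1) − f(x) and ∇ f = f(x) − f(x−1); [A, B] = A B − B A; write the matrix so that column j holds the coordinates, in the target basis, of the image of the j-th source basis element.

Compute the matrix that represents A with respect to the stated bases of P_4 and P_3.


image of 1: 0
image of x: 0
image of x^2: 0
image of x^3: 0
image of x^4: 0
each image's coordinates form column j of the matrix

the matrix is [[0, 0, 0, 0, 0]; [0, 0, 0, 0, 0]; [0, 0, 0, 0, 0]; [0, 0, 0, 0, 0]] (rows listed top to bottom)


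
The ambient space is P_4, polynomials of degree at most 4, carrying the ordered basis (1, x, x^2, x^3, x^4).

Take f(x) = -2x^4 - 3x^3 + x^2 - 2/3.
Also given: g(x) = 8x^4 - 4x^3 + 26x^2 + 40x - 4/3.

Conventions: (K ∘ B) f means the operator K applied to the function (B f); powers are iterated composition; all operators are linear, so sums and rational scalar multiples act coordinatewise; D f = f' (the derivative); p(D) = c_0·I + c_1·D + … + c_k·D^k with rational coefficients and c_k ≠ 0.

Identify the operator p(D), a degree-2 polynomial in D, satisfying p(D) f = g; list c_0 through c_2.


D^0 f = -2x^4 - 3x^3 + x^2 - 2/3
D^1 f = -8x^3 - 9x^2 + 2x
D^2 f = -24x^2 - 18x + 2
matching coefficients of g against c_0 f + c_1 Df + … from the top degree down determines the c_i
solution: c_0 = -4, c_1 = 2, c_2 = -2

c_0 = -4, c_1 = 2, c_2 = -2


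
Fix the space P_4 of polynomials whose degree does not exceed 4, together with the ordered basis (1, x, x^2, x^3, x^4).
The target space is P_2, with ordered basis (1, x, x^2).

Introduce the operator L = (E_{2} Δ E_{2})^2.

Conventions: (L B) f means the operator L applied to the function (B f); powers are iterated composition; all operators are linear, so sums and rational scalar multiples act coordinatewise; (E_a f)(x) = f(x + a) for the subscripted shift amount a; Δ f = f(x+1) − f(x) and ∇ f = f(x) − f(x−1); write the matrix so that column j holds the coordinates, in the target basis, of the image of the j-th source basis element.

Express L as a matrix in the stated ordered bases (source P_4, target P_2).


image of 1: 0
image of x: 0
image of x^2: 2
image of x^3: 6x + 54
image of x^4: 12x^2 + 216x + 974
each image's coordinates form column j of the matrix

the matrix is [[0, 0, 2, 54, 974]; [0, 0, 0, 6, 216]; [0, 0, 0, 0, 12]] (rows listed top to bottom)


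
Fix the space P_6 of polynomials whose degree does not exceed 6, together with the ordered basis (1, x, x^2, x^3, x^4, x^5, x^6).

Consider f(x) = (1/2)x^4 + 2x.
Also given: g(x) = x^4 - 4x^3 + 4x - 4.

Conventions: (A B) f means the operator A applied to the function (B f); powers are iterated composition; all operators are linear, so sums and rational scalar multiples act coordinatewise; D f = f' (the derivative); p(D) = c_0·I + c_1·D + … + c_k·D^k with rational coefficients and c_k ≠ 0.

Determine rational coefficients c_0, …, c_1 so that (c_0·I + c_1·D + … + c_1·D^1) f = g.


c_0 = 2, c_1 = -2

D^0 f = (1/2)x^4 + 2x
D^1 f = 2x^3 + 2
matching coefficients of g against c_0 f + c_1 Df + … from the top degree down determines the c_i
solution: c_0 = 2, c_1 = -2


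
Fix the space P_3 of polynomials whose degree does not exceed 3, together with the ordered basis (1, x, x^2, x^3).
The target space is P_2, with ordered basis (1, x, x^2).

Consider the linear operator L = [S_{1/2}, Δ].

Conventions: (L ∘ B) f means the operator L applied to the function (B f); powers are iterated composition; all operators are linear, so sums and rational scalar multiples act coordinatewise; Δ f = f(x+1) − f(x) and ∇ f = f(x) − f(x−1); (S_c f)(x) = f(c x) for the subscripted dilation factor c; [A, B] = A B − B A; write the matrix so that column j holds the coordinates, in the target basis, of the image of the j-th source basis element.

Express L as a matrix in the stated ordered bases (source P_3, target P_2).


image of 1: 0
image of x: 1/2
image of x^2: (1/2)x + 3/4
image of x^3: (3/8)x^2 + (9/8)x + 7/8
each image's coordinates form column j of the matrix

the matrix is [[0, 1/2, 3/4, 7/8]; [0, 0, 1/2, 9/8]; [0, 0, 0, 3/8]] (rows listed top to bottom)


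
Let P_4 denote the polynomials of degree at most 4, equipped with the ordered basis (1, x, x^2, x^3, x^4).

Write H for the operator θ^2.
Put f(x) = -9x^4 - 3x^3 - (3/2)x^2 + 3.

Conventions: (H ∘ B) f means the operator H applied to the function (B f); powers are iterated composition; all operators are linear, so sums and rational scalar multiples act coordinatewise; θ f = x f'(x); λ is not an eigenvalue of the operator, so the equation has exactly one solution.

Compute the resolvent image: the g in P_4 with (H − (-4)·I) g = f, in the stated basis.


write g with unknown coordinates in the stated basis and equate coefficients in (H − (-4)·I) g = f
solving from the highest basis element down gives g = -(9/20)x^4 - (3/13)x^3 - (3/16)x^2 + 3/4
check: H g = -(36/5)x^4 - (27/13)x^3 - (3/4)x^2
so H g − (-4)·g = -9x^4 - 3x^3 - (3/2)x^2 + 3 = f ✓

the image equals g(x) = -(9/20)x^4 - (3/13)x^3 - (3/16)x^2 + 3/4


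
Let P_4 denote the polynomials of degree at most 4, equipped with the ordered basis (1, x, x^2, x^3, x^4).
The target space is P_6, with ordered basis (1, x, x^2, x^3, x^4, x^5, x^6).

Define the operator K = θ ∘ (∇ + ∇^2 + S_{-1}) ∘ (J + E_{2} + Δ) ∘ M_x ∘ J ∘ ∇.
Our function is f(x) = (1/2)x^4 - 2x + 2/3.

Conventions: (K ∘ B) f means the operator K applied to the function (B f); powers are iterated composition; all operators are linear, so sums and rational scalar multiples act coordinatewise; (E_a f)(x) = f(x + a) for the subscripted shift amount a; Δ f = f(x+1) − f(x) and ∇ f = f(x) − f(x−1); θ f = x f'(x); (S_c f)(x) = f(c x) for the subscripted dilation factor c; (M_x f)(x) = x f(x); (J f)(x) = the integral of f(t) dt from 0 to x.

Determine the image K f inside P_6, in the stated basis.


∇ f = 2x^3 - 3x^2 + 2x - 5/2
J ∇ f = (1/2)x^4 - x^3 + x^2 - (5/2)x
M_x J ∇ f = (1/2)x^5 - x^4 + x^3 - (5/2)x^2
J (M_x ∘ J ∘ ∇) f = (1/12)x^6 - (1/5)x^5 + (1/4)x^4 - (5/6)x^3
E_{2} (M_x ∘ J ∘ ∇) f = (1/2)x^5 + 4x^4 + 13x^3 + (39/2)x^2 + 10x - 2
Δ (M_x ∘ J ∘ ∇) f = (5/2)x^4 + x^3 + 2x^2 - (7/2)x - 2
(J + E_{2} + Δ) (M_x ∘ J ∘ ∇) f = (1/12)x^6 + (3/10)x^5 + (27/4)x^4 + (79/6)x^3 + (43/2)x^2 + (13/2)x - 4
∇ ((J + E_{2} + Δ) ∘ M_x ∘ J ∘ ∇) f = (1/2)x^5 + (1/4)x^4 + (77/3)x^3 + (3/4)x^2 + (59/2)x - 251/30
∇ ((J + E_{2} + Δ) ∘ M_x ∘ J ∘ ∇) f = (1/2)x^5 + (1/4)x^4 + (77/3)x^3 + (3/4)x^2 + (59/2)x - 251/30
∇ ∇ ((J + E_{2} + Δ) ∘ M_x ∘ J ∘ ∇) f = (5/2)x^4 - 4x^3 + (161/2)x^2 - 77x + 164/3
S_{-1} ((J + E_{2} + Δ) ∘ M_x ∘ J ∘ ∇) f = (1/12)x^6 - (3/10)x^5 + (27/4)x^4 - (79/6)x^3 + (43/2)x^2 - (13/2)x - 4
(∇ + ∇^2 + S_{-1}) ((J + E_{2} + Δ) ∘ M_x ∘ J ∘ ∇) f = (1/12)x^6 + (1/5)x^5 + (19/2)x^4 + (17/2)x^3 + (411/4)x^2 - 54x + 423/10
θ (∇ + ∇^2 + S_{-1}) ((J + E_{2} + Δ) ∘ M_x ∘ J ∘ ∇) f = (1/2)x^6 + x^5 + 38x^4 + (51/2)x^3 + (411/2)x^2 - 54x

the result is g(x) = (1/2)x^6 + x^5 + 38x^4 + (51/2)x^3 + (411/2)x^2 - 54x


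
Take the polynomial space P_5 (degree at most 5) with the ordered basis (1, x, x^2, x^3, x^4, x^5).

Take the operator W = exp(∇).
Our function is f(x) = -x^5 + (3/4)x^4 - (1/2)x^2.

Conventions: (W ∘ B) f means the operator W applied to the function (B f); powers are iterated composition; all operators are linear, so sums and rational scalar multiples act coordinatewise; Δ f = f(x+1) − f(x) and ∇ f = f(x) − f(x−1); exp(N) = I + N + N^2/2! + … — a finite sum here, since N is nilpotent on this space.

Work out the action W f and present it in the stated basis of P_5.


order-1 term: -5x^4 + 13x^3 - (29/2)x^2 + 7x - 5/4
order-2 term: -10x^3 + (69/2)x^2 - 44x + 79/4
order-3 term: -10x^2 + 33x - 59/2
order-4 term: -5x + 43/4
order-5 term: -1
the series for exp(∇) f terminates at order 5
exp(∇) f = -x^5 - (17/4)x^4 + 3x^3 + (19/2)x^2 - 9x - 5/4

the image equals g(x) = -x^5 - (17/4)x^4 + 3x^3 + (19/2)x^2 - 9x - 5/4


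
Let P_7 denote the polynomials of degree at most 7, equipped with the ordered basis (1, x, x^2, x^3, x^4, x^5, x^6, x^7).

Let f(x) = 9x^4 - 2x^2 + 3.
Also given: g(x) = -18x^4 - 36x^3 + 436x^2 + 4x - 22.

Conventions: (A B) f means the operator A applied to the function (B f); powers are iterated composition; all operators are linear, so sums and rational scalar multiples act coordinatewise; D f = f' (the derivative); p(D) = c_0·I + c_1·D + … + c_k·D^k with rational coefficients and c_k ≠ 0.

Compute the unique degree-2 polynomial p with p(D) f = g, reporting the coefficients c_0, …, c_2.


p(D) = -2·I − D + 4·D^2, i.e. c_0 = -2, c_1 = -1, c_2 = 4

D^0 f = 9x^4 - 2x^2 + 3
D^1 f = 36x^3 - 4x
D^2 f = 108x^2 - 4
matching coefficients of g against c_0 f + c_1 Df + … from the top degree down determines the c_i
solution: c_0 = -2, c_1 = -1, c_2 = 4


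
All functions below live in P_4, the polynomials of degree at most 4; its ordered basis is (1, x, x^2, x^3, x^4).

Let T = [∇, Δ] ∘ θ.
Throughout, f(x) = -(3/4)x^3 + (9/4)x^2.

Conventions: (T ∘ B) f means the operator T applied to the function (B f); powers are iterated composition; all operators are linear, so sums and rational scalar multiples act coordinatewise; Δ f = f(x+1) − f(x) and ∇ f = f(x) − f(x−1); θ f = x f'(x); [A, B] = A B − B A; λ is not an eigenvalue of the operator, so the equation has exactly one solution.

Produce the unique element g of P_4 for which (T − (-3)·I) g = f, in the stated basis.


write g with unknown coordinates in the stated basis and equate coefficients in (T − (-3)·I) g = f
solving from the highest basis element down gives g = -(1/4)x^3 + (3/4)x^2
check: T g = 0
so T g − (-3)·g = -(3/4)x^3 + (9/4)x^2 = f ✓

g(x) = -(1/4)x^3 + (3/4)x^2


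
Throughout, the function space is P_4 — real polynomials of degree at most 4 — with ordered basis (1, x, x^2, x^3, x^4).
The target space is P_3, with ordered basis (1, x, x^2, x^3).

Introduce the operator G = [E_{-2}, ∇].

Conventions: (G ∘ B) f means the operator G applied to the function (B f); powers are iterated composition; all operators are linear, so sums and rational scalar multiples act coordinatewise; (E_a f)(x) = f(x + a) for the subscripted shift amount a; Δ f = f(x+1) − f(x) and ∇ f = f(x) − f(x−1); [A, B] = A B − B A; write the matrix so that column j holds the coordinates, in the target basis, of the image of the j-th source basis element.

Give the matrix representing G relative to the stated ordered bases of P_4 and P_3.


the matrix is [[0, 0, 0, 0, 0]; [0, 0, 0, 0, 0]; [0, 0, 0, 0, 0]; [0, 0, 0, 0, 0]] (rows listed top to bottom)

image of 1: 0
image of x: 0
image of x^2: 0
image of x^3: 0
image of x^4: 0
each image's coordinates form column j of the matrix


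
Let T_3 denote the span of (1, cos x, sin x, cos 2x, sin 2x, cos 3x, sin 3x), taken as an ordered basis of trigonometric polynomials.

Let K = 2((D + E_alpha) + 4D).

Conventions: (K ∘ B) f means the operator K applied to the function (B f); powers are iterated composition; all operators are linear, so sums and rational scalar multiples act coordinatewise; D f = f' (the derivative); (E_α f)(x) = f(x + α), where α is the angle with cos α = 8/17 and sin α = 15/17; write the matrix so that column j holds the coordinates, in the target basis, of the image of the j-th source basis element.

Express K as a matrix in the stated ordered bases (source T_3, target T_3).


the matrix is [[2, 0, 0, 0, 0, 0, 0]; [0, 16/17, 200/17, 0, 0, 0, 0]; [0, -200/17, 16/17, 0, 0, 0, 0]; [0, 0, 0, -322/289, 6260/289, 0, 0]; [0, 0, 0, -6260/289, -322/289, 0, 0]; [0, 0, 0, 0, 0, -9776/4913, 146400/4913]; [0, 0, 0, 0, 0, -146400/4913, -9776/4913]] (rows listed top to bottom)

image of 1: 2
image of cos x: (16/17)cos x - (200/17)sin x
image of sin x: (200/17)cos x + (16/17)sin x
image of cos 2x: -(322/289)cos 2x - (6260/289)sin 2x
image of sin 2x: (6260/289)cos 2x - (322/289)sin 2x
image of cos 3x: -(9776/4913)cos 3x - (146400/4913)sin 3x
image of sin 3x: (146400/4913)cos 3x - (9776/4913)sin 3x
each image's coordinates form column j of the matrix


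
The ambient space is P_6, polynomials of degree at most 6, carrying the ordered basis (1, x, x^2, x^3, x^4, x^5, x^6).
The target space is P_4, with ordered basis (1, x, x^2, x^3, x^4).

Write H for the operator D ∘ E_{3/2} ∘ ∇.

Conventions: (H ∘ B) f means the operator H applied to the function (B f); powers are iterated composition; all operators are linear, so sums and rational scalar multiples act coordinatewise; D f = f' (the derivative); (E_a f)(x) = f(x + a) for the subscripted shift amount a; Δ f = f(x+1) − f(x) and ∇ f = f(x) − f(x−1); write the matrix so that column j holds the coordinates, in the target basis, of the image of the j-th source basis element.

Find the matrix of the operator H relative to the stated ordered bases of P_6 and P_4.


image of 1: 0
image of x: 0
image of x^2: 2
image of x^3: 6x + 6
image of x^4: 12x^2 + 24x + 13
image of x^5: 20x^3 + 60x^2 + 65x + 25
image of x^6: 30x^4 + 120x^3 + 195x^2 + 150x + 363/8
each image's coordinates form column j of the matrix

the matrix is [[0, 0, 2, 6, 13, 25, 363/8]; [0, 0, 0, 6, 24, 65, 150]; [0, 0, 0, 0, 12, 60, 195]; [0, 0, 0, 0, 0, 20, 120]; [0, 0, 0, 0, 0, 0, 30]] (rows listed top to bottom)


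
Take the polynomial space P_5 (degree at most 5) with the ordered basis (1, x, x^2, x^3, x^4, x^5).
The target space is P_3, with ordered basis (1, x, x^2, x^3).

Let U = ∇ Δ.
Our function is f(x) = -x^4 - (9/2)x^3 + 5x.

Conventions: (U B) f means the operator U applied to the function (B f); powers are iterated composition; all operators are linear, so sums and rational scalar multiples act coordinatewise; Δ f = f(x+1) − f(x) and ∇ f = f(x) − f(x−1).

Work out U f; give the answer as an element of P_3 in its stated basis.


the image equals g(x) = -12x^2 - 27x - 2

Δ f = -4x^3 - (39/2)x^2 - (35/2)x - 1/2
∇ Δ f = -12x^2 - 27x - 2


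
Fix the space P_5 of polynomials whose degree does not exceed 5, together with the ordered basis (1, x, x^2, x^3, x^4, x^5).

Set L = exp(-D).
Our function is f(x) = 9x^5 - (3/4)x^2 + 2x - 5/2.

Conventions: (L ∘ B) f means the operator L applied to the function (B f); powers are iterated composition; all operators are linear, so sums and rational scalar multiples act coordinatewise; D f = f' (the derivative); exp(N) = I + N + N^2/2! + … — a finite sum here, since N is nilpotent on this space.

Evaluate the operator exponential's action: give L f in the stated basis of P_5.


the image equals g(x) = 9x^5 - 45x^4 + 90x^3 - (363/4)x^2 + (97/2)x - 57/4

order-1 term: -45x^4 + (3/2)x - 2
order-2 term: 90x^3 - 3/4
order-3 term: -90x^2
order-4 term: 45x
order-5 term: -9
the series for exp(-D) f terminates at order 5
exp(-D) f = 9x^5 - 45x^4 + 90x^3 - (363/4)x^2 + (97/2)x - 57/4


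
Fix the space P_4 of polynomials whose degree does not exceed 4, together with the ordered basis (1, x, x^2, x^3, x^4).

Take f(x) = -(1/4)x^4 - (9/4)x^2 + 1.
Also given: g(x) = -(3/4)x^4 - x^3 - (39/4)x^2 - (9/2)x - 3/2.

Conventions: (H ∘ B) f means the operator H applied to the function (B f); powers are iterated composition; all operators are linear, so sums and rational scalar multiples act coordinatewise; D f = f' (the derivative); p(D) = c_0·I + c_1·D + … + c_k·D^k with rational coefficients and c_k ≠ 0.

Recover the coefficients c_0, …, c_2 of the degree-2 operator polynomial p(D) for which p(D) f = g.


D^0 f = -(1/4)x^4 - (9/4)x^2 + 1
D^1 f = -x^3 - (9/2)x
D^2 f = -3x^2 - 9/2
matching coefficients of g against c_0 f + c_1 Df + … from the top degree down determines the c_i
solution: c_0 = 3, c_1 = 1, c_2 = 1

c_0 = 3, c_1 = 1, c_2 = 1


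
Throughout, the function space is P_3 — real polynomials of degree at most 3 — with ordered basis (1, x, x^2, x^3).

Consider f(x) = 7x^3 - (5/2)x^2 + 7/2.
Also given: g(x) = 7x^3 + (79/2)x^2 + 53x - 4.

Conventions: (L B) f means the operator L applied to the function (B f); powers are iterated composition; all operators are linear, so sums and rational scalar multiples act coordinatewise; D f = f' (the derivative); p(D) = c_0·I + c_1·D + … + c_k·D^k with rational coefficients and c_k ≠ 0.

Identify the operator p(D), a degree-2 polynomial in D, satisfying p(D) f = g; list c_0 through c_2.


D^0 f = 7x^3 - (5/2)x^2 + 7/2
D^1 f = 21x^2 - 5x
D^2 f = 42x - 5
matching coefficients of g against c_0 f + c_1 Df + … from the top degree down determines the c_i
solution: c_0 = 1, c_1 = 2, c_2 = 3/2

p(D) = I + 2·D + (3/2)·D^2, i.e. c_0 = 1, c_1 = 2, c_2 = 3/2


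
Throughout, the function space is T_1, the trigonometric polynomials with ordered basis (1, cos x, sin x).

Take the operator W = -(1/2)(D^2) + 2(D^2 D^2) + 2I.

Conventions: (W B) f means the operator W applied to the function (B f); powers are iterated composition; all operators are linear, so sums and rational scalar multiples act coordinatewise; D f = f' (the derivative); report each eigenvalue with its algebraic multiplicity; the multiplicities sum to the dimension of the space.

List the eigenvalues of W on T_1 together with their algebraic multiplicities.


λ = 2 (multiplicity 1), λ = 9/2 (multiplicity 2)

image of 1: 2
image of cos x: (9/2)cos x
image of sin x: (9/2)sin x
the matrix is diagonal; its diagonal is (2, 9/2, 9/2)
for a triangular matrix the eigenvalues are the diagonal entries, with algebraic multiplicity their repetition count


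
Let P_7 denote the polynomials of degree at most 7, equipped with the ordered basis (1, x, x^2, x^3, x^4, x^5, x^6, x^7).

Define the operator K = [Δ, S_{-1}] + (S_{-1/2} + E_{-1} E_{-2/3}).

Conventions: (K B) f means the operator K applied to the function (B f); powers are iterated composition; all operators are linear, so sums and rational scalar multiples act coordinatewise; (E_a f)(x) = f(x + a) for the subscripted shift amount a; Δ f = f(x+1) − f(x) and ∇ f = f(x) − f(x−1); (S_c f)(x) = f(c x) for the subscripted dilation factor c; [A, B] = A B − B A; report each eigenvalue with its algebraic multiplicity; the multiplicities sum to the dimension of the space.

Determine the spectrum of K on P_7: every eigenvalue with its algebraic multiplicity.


λ = 1/2 (multiplicity 1), λ = 7/8 (multiplicity 1), λ = 31/32 (multiplicity 1), λ = 127/128 (multiplicity 1), λ = 65/64 (multiplicity 1), λ = 17/16 (multiplicity 1), λ = 5/4 (multiplicity 1), λ = 2 (multiplicity 1)

image of 1: 2
image of x: (1/2)x - 11/3
image of x^2: (5/4)x^2 + (2/3)x + 25/9
image of x^3: (7/8)x^3 - 11x^2 + (25/3)x - 179/27
image of x^4: (17/16)x^4 + (4/3)x^3 + (50/3)x^2 - (284/27)x + 625/81
image of x^5: (31/32)x^5 - (55/3)x^4 + (250/9)x^3 - (1790/27)x^2 + (3125/81)x - 3611/243
image of x^6: (65/64)x^6 + 2x^5 + (125/3)x^4 - (1420/27)x^3 + (3125/27)x^2 - (5278/81)x + 15625/729
image of x^7: (127/128)x^7 - (77/3)x^6 + (175/3)x^5 - (6265/27)x^4 + (21875/81)x^3 - (25277/81)x^2 + (109375/729)x - 82499/2187
the matrix is upper triangular; its diagonal is (2, 1/2, 5/4, 7/8, 17/16, 31/32, 65/64, 127/128)
for a triangular matrix the eigenvalues are the diagonal entries, with algebraic multiplicity their repetition count


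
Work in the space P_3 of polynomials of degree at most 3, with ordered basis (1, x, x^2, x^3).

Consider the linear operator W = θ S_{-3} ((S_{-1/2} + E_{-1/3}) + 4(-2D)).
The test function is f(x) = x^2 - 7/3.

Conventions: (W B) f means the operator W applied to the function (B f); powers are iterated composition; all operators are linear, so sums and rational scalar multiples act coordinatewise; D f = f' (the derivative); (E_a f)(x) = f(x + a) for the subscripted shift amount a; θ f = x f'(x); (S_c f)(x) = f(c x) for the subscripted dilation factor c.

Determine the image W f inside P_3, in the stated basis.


S_{-1/2} f = (1/4)x^2 - 7/3
E_{-1/3} f = x^2 - (2/3)x - 20/9
(S_{-1/2} + E_{-1/3}) f = (5/4)x^2 - (2/3)x - 41/9
D f = 2x
(-2D) f = -4x
(4(-2D)) f = -16x
((S_{-1/2} + E_{-1/3}) + 4(-2D)) f = (5/4)x^2 - (50/3)x - 41/9
S_{-3} ((S_{-1/2} + E_{-1/3}) + 4(-2D)) f = (45/4)x^2 + 50x - 41/9
θ S_{-3} ((S_{-1/2} + E_{-1/3}) + 4(-2D)) f = (45/2)x^2 + 50x

the image equals g(x) = (45/2)x^2 + 50x


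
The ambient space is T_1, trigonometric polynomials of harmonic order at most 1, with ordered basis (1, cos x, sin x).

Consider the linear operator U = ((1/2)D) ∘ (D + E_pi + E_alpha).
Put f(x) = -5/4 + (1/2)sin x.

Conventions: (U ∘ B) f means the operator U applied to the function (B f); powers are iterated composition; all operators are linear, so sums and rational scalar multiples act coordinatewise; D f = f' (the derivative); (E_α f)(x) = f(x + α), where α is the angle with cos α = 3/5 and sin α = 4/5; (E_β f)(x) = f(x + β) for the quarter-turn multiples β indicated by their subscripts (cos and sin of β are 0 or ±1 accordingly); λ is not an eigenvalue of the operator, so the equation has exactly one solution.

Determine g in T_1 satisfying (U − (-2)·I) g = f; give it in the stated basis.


write g with unknown coordinates in the stated basis and equate coefficients in (U − (-2)·I) g = f
solving from the highest basis element down gives g = -5/8 + (2/25)cos x + (11/25)sin x
check: U g = -(4/25)cos x - (19/50)sin x
so U g − (-2)·g = -5/4 + (1/2)sin x = f ✓

g(x) = -5/8 + (2/25)cos x + (11/25)sin x


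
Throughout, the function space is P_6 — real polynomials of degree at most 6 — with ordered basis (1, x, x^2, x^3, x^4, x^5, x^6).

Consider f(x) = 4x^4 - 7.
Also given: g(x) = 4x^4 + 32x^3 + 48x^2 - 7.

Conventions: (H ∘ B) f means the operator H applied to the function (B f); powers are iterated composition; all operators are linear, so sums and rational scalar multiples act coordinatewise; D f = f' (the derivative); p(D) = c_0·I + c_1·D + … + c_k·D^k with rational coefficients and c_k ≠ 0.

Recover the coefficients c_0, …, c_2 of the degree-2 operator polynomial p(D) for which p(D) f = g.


c_0 = 1, c_1 = 2, c_2 = 1

D^0 f = 4x^4 - 7
D^1 f = 16x^3
D^2 f = 48x^2
matching coefficients of g against c_0 f + c_1 Df + … from the top degree down determines the c_i
solution: c_0 = 1, c_1 = 2, c_2 = 1


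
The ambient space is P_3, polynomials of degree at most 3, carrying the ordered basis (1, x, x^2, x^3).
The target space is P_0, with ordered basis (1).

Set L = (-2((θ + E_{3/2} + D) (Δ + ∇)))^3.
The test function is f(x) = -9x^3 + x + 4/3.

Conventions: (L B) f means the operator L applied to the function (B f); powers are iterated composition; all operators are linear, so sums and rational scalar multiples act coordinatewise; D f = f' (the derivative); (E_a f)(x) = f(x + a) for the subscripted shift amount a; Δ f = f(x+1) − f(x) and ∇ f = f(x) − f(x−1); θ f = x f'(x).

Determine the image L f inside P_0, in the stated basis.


Δ f = -27x^2 - 27x - 8
∇ f = -27x^2 + 27x - 8
(Δ + ∇) f = -54x^2 - 16
θ (Δ + ∇) f = -108x^2
E_{3/2} (Δ + ∇) f = -54x^2 - 162x - 275/2
D (Δ + ∇) f = -108x
(θ + E_{3/2} + D) (Δ + ∇) f = -162x^2 - 270x - 275/2
(-2((θ + E_{3/2} + D) (Δ + ∇))) f = 324x^2 + 540x + 275
Δ (-2((θ + E_{3/2} + D) (Δ + ∇))) f = 648x + 864
∇ (-2((θ + E_{3/2} + D) (Δ + ∇))) f = 648x + 216
(Δ + ∇) (-2((θ + E_{3/2} + D) (Δ + ∇))) f = 1296x + 1080
θ (Δ + ∇) (-2((θ + E_{3/2} + D) (Δ + ∇))) f = 1296x
E_{3/2} (Δ + ∇) (-2((θ + E_{3/2} + D) (Δ + ∇))) f = 1296x + 3024
D (Δ + ∇) (-2((θ + E_{3/2} + D) (Δ + ∇))) f = 1296
(θ + E_{3/2} + D) (Δ + ∇) (-2((θ + E_{3/2} + D) (Δ + ∇))) f = 2592x + 4320
(-2((θ + E_{3/2} + D) (Δ + ∇))) (-2((θ + E_{3/2} + D) (Δ + ∇))) f = -5184x - 8640
Δ (-2((θ + E_{3/2} + D) (Δ + ∇))) (-2((θ + E_{3/2} + D) (Δ + ∇))) f = -5184
∇ (-2((θ + E_{3/2} + D) (Δ + ∇))) (-2((θ + E_{3/2} + D) (Δ + ∇))) f = -5184
(Δ + ∇) (-2((θ + E_{3/2} + D) (Δ + ∇))) (-2((θ + E_{3/2} + D) (Δ + ∇))) f = -10368
θ (Δ + ∇) (-2((θ + E_{3/2} + D) (Δ + ∇))) (-2((θ + E_{3/2} + D) (Δ + ∇))) f = 0
E_{3/2} (Δ + ∇) (-2((θ + E_{3/2} + D) (Δ + ∇))) (-2((θ + E_{3/2} + D) (Δ + ∇))) f = -10368
D (Δ + ∇) (-2((θ + E_{3/2} + D) (Δ + ∇))) (-2((θ + E_{3/2} + D) (Δ + ∇))) f = 0
(θ + E_{3/2} + D) (Δ + ∇) (-2((θ + E_{3/2} + D) (Δ + ∇))) (-2((θ + E_{3/2} + D) (Δ + ∇))) f = -10368
(-2((θ + E_{3/2} + D) (Δ + ∇))) (-2((θ + E_{3/2} + D) (Δ + ∇))) (-2((θ + E_{3/2} + D) (Δ + ∇))) f = 20736

g(x) = 20736


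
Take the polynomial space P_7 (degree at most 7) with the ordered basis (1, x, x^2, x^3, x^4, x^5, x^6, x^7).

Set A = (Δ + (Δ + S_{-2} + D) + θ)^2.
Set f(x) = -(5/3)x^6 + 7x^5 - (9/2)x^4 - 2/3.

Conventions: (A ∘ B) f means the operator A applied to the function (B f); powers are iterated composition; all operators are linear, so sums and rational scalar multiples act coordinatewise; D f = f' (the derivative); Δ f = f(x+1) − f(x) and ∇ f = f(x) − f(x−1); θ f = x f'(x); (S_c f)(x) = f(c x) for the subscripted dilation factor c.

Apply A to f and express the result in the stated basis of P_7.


g(x) = -(24500/3)x^6 + 3813x^5 - 7485x^4 - (28690/3)x^3 - 7910x^2 - 3552x - 1763/3

Δ f = -10x^5 + 10x^4 + (56/3)x^3 + 18x^2 + 7x + 5/6
Δ f = -10x^5 + 10x^4 + (56/3)x^3 + 18x^2 + 7x + 5/6
S_{-2} f = -(320/3)x^6 - 224x^5 - 72x^4 - 2/3
D f = -10x^5 + 35x^4 - 18x^3
(Δ + S_{-2} + D) f = -(320/3)x^6 - 244x^5 - 27x^4 + (2/3)x^3 + 18x^2 + 7x + 1/6
θ f = -10x^6 + 35x^5 - 18x^4
(Δ + (Δ + S_{-2} + D) + θ) f = -(350/3)x^6 - 219x^5 - 35x^4 + (58/3)x^3 + 36x^2 + 14x + 1
Δ (Δ + (Δ + S_{-2} + D) + θ) f = -700x^5 - 2845x^4 - (13990/3)x^3 - 4092x^2 - 1805x - 904/3
Δ (Δ + (Δ + S_{-2} + D) + θ) f = -700x^5 - 2845x^4 - (13990/3)x^3 - 4092x^2 - 1805x - 904/3
S_{-2} (Δ + (Δ + S_{-2} + D) + θ) f = -(22400/3)x^6 + 7008x^5 - 560x^4 - (464/3)x^3 + 144x^2 - 28x + 1
D (Δ + (Δ + S_{-2} + D) + θ) f = -700x^5 - 1095x^4 - 140x^3 + 58x^2 + 72x + 14
(Δ + S_{-2} + D) (Δ + (Δ + S_{-2} + D) + θ) f = -(22400/3)x^6 + 5608x^5 - 4500x^4 - 4958x^3 - 3890x^2 - 1761x - 859/3
θ (Δ + (Δ + S_{-2} + D) + θ) f = -700x^6 - 1095x^5 - 140x^4 + 58x^3 + 72x^2 + 14x
(Δ + (Δ + S_{-2} + D) + θ) (Δ + (Δ + S_{-2} + D) + θ) f = -(24500/3)x^6 + 3813x^5 - 7485x^4 - (28690/3)x^3 - 7910x^2 - 3552x - 1763/3


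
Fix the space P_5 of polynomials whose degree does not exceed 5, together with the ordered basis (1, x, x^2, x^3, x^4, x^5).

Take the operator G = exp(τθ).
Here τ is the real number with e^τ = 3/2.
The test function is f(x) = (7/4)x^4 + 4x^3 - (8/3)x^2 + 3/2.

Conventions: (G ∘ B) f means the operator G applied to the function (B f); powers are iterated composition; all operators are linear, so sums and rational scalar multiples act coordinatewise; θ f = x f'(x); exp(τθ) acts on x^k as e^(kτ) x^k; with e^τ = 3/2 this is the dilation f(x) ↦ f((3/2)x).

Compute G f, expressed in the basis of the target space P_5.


g(x) = (567/64)x^4 + (27/2)x^3 - 6x^2 + 3/2

exp(τθ) x^k = e^(kτ) x^k; with e^τ = 3/2 this sends x^k to (3/2)^k x^k
x^2 ↦ 9/4 x^2
x^3 ↦ 27/8 x^3
x^4 ↦ 81/16 x^4
applying this coordinatewise to f: exp(τθ) f = (567/64)x^4 + (27/2)x^3 - 6x^2 + 3/2


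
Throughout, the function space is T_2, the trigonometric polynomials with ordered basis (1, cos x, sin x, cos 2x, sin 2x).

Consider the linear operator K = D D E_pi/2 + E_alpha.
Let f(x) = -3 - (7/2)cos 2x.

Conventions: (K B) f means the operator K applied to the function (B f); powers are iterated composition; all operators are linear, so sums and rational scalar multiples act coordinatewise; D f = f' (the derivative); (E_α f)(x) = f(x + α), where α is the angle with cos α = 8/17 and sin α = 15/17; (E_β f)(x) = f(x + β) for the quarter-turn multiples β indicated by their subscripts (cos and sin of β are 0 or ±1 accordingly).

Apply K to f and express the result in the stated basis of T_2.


the image equals g(x) = -3 - (6965/578)cos 2x + (840/289)sin 2x

E_pi/2 f = -3 + (7/2)cos 2x
D E_pi/2 f = -7sin 2x
D D E_pi/2 f = -14cos 2x
E_alpha f = -3 + (1127/578)cos 2x + (840/289)sin 2x
(D D E_pi/2 + E_alpha) f = -3 - (6965/578)cos 2x + (840/289)sin 2x


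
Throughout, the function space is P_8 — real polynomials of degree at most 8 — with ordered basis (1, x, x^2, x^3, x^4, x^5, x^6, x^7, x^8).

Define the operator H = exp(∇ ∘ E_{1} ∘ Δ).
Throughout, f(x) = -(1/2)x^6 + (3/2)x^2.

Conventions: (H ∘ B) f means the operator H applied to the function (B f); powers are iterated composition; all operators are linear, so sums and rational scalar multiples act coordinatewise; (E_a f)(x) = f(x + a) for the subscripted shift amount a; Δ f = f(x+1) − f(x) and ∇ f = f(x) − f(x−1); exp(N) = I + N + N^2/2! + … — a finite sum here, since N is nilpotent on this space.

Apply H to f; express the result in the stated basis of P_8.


the result is g(x) = -(1/2)x^6 - 15x^4 - 60x^3 - (387/2)x^2 - 450x - 478

order-1 term: -15x^4 - 60x^3 - 105x^2 - 90x - 28
order-2 term: -90x^2 - 360x - 390
order-3 term: -60
the series for exp(∇ ∘ E_{1} ∘ Δ) f terminates at order 3
exp(∇ ∘ E_{1} ∘ Δ) f = -(1/2)x^6 - 15x^4 - 60x^3 - (387/2)x^2 - 450x - 478


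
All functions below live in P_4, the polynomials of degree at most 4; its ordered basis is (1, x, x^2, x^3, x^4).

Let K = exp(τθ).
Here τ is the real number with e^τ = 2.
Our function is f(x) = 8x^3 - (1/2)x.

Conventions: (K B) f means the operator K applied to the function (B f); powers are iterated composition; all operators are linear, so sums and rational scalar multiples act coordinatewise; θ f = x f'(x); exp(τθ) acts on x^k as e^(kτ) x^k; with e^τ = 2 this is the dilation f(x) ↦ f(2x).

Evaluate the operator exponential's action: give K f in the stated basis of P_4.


the image equals g(x) = 64x^3 - x

exp(τθ) x^k = e^(kτ) x^k; with e^τ = 2 this sends x^k to 2^k x^k
x ↦ 2 x
x^3 ↦ 8 x^3
applying this coordinatewise to f: exp(τθ) f = 64x^3 - x


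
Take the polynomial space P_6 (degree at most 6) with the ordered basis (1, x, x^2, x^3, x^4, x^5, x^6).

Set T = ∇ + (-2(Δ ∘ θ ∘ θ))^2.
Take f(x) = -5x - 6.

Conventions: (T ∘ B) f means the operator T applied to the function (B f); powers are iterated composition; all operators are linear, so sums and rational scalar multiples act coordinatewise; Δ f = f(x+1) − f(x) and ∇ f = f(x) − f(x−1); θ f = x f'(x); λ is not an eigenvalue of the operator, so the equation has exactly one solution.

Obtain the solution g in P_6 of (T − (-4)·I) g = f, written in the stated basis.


write g with unknown coordinates in the stated basis and equate coefficients in (T − (-4)·I) g = f
solving from the highest basis element down gives g = -(5/4)x - 19/16
check: T g = -5/4
so T g − (-4)·g = -5x - 6 = f ✓

g(x) = -(5/4)x - 19/16


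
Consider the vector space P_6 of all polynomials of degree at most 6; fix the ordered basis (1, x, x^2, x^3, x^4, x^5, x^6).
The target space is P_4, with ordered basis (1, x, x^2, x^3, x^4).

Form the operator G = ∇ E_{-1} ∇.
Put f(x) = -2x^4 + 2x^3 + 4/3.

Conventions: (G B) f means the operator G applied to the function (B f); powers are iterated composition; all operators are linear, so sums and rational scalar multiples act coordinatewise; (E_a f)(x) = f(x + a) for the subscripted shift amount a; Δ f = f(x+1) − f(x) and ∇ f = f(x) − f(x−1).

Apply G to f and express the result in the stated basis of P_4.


∇ f = -8x^3 + 18x^2 - 14x + 4
E_{-1} ∇ f = -8x^3 + 42x^2 - 74x + 44
∇ E_{-1} ∇ f = -24x^2 + 108x - 124

g(x) = -24x^2 + 108x - 124


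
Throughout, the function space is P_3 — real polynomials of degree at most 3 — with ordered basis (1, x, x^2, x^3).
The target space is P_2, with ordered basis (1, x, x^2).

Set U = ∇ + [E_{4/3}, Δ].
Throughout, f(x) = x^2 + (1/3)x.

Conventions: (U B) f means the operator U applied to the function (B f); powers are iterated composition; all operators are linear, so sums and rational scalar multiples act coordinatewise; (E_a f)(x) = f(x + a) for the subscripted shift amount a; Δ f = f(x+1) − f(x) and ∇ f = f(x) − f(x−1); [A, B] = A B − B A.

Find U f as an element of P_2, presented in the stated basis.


the result is g(x) = 2x - 2/3

∇ f = 2x - 2/3
Δ f = 2x + 4/3
E_{4/3} Δ f = 2x + 4
E_{4/3} f = x^2 + 3x + 20/9
Δ E_{4/3} f = 2x + 4
[E_{4/3}, Δ] f = 0
(∇ + [E_{4/3}, Δ]) f = 2x - 2/3


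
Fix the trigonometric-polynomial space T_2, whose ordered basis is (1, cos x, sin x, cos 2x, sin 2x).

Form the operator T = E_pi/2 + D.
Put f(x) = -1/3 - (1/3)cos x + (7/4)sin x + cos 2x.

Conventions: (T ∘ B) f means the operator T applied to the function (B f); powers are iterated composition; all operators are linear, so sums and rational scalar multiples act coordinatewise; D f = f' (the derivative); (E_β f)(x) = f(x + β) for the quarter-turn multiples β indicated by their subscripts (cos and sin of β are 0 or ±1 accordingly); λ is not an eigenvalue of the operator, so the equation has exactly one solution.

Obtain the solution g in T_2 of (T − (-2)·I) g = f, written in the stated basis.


the result is g(x) = -1/9 - (25/48)cos x + (17/48)sin x + (1/5)cos 2x + (2/5)sin 2x

write g with unknown coordinates in the stated basis and equate coefficients in (T − (-2)·I) g = f
solving from the highest basis element down gives g = -1/9 - (25/48)cos x + (17/48)sin x + (1/5)cos 2x + (2/5)sin 2x
check: T g = -1/9 + (17/24)cos x + (25/24)sin x + (3/5)cos 2x - (4/5)sin 2x
so T g − (-2)·g = -1/3 - (1/3)cos x + (7/4)sin x + cos 2x = f ✓


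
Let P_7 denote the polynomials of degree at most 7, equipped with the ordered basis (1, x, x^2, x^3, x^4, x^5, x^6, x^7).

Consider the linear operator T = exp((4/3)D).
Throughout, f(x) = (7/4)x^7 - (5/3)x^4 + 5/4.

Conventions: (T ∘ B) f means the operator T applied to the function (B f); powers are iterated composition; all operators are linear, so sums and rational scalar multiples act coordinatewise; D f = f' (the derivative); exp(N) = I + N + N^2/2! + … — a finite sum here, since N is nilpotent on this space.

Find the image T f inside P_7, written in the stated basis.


order-1 term: (49/3)x^6 - (80/9)x^3
order-2 term: (196/3)x^5 - (160/9)x^2
order-3 term: (3920/27)x^4 - (1280/81)x
order-4 term: (15680/81)x^3 - 1280/243
order-5 term: (12544/81)x^2
order-6 term: (50176/729)x
order-7 term: 28672/2187
the series for exp((4/3)D) f terminates at order 7
exp((4/3)D) f = (7/4)x^7 + (49/3)x^6 + (196/3)x^5 + (3875/27)x^4 + (14960/81)x^3 + (11104/81)x^2 + (38656/729)x + 79543/8748

g(x) = (7/4)x^7 + (49/3)x^6 + (196/3)x^5 + (3875/27)x^4 + (14960/81)x^3 + (11104/81)x^2 + (38656/729)x + 79543/8748
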